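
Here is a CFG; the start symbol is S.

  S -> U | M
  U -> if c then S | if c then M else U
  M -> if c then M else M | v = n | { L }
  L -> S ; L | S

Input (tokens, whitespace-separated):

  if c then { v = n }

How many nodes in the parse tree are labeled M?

2

[S [U if c then [S [M { [L [S [M v = n]]] }]]]]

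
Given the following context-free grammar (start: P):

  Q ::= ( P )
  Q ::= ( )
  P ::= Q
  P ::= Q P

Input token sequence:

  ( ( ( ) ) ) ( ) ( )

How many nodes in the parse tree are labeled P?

[P [Q ( [P [Q ( [P [Q ( )]] )]] )] [P [Q ( )] [P [Q ( )]]]]

5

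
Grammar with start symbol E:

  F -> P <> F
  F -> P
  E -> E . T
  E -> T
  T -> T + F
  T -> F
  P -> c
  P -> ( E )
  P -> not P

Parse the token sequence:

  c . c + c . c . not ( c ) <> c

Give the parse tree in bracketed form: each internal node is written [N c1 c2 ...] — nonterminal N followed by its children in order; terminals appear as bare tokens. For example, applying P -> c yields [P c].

[E [E [E [E [T [F [P c]]]] . [T [T [F [P c]]] + [F [P c]]]] . [T [F [P c]]]] . [T [F [P not [P ( [E [T [F [P c]]]] )]] <> [F [P c]]]]]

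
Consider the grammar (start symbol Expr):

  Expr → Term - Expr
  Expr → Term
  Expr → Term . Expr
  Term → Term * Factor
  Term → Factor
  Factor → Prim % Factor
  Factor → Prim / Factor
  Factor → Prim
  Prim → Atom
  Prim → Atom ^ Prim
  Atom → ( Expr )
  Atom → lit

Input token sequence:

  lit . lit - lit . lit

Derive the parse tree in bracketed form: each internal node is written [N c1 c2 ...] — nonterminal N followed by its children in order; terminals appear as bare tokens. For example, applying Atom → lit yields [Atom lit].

[Expr [Term [Factor [Prim [Atom lit]]]] . [Expr [Term [Factor [Prim [Atom lit]]]] - [Expr [Term [Factor [Prim [Atom lit]]]] . [Expr [Term [Factor [Prim [Atom lit]]]]]]]]

Expr
Term . Expr
Factor . Expr
Prim . Expr
Atom . Expr
lit . Expr
lit . Term - Expr
lit . Factor - Expr
lit . Prim - Expr
lit . Atom - Expr
lit . lit - Expr
lit . lit - Term . Expr
lit . lit - Factor . Expr
lit . lit - Prim . Expr
lit . lit - Atom . Expr
lit . lit - lit . Expr
lit . lit - lit . Term
lit . lit - lit . Factor
lit . lit - lit . Prim
lit . lit - lit . Atom
lit . lit - lit . lit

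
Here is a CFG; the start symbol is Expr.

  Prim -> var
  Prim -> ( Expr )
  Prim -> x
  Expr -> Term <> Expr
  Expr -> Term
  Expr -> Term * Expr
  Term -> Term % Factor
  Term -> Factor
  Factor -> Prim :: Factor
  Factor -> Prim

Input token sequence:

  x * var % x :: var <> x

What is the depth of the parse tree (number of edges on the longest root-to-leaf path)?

[Expr [Term [Factor [Prim x]]] * [Expr [Term [Term [Factor [Prim var]]] % [Factor [Prim x] :: [Factor [Prim var]]]] <> [Expr [Term [Factor [Prim x]]]]]]

6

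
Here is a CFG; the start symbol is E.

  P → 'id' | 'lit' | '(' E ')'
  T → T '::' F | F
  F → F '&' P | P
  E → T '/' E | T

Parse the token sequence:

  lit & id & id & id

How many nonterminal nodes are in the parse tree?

[E [T [F [F [F [F [P lit]] & [P id]] & [P id]] & [P id]]]]

10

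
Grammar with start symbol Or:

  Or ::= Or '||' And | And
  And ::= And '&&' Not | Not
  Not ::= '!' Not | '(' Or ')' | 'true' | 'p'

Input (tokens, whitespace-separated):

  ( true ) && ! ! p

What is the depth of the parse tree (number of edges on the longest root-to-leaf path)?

[Or [And [And [Not ( [Or [And [Not true]]] )]] && [Not ! [Not ! [Not p]]]]]

7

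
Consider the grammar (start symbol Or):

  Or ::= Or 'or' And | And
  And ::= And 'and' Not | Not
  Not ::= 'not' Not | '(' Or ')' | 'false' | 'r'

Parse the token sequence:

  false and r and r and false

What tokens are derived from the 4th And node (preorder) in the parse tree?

false

[Or [And [And [And [And [Not false]] and [Not r]] and [Not r]] and [Not false]]]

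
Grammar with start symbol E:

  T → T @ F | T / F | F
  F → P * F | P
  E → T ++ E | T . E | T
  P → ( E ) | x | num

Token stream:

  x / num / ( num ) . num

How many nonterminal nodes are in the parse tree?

[E [T [T [T [F [P x]]] / [F [P num]]] / [F [P ( [E [T [F [P num]]]] )]]] . [E [T [F [P num]]]]]

18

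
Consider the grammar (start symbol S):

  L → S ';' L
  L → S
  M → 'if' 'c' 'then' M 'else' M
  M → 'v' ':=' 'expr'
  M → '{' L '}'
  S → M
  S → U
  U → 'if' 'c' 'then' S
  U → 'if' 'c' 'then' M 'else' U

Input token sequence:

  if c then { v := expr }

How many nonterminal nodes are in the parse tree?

7

[S [U if c then [S [M { [L [S [M v := expr]]] }]]]]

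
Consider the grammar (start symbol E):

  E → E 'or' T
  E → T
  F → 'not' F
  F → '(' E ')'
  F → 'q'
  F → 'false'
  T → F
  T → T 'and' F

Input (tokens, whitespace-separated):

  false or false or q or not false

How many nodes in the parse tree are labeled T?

[E [E [E [E [T [F false]]] or [T [F false]]] or [T [F q]]] or [T [F not [F false]]]]

4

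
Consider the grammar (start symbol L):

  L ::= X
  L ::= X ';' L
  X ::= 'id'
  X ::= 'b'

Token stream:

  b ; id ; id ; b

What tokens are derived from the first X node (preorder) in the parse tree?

[L [X b] ; [L [X id] ; [L [X id] ; [L [X b]]]]]

b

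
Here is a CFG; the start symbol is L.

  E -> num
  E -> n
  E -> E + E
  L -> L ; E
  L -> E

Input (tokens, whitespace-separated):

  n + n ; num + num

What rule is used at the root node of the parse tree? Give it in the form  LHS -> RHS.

[L [L [E [E n] + [E n]]] ; [E [E num] + [E num]]]

L -> L ; E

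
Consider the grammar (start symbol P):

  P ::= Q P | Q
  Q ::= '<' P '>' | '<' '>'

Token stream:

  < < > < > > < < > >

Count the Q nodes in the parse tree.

[P [Q < [P [Q < >] [P [Q < >]]] >] [P [Q < [P [Q < >]] >]]]

5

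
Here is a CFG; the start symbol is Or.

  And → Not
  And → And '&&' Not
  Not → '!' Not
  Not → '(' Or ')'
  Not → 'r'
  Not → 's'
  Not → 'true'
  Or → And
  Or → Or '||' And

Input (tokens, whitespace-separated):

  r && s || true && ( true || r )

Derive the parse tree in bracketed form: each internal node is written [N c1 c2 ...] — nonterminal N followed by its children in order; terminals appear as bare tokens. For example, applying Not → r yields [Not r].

[Or [Or [And [And [Not r]] && [Not s]]] || [And [And [Not true]] && [Not ( [Or [Or [And [Not true]]] || [And [Not r]]] )]]]

Or
Or || And
And || And
And && Not || And
Not && Not || And
r && Not || And
r && s || And
r && s || And && Not
r && s || Not && Not
r && s || true && Not
r && s || true && ( Or )
r && s || true && ( Or || And )
r && s || true && ( And || And )
r && s || true && ( Not || And )
r && s || true && ( true || And )
r && s || true && ( true || Not )
r && s || true && ( true || r )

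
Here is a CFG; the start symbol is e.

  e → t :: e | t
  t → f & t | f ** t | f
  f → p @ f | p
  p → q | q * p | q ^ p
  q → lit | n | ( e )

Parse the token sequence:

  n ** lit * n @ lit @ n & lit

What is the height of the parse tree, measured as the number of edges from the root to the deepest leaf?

8

[e [t [f [p [q n]]] ** [t [f [p [q lit] * [p [q n]]] @ [f [p [q lit]] @ [f [p [q n]]]]] & [t [f [p [q lit]]]]]]]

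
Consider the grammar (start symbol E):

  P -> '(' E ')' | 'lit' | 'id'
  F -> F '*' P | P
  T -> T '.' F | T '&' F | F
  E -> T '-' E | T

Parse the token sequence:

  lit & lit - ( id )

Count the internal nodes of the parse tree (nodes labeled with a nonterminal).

15

[E [T [T [F [P lit]]] & [F [P lit]]] - [E [T [F [P ( [E [T [F [P id]]]] )]]]]]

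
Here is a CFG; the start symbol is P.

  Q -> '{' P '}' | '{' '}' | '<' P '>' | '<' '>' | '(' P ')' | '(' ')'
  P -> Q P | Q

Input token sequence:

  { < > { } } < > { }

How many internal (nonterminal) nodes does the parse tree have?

[P [Q { [P [Q < >] [P [Q { }]]] }] [P [Q < >] [P [Q { }]]]]

10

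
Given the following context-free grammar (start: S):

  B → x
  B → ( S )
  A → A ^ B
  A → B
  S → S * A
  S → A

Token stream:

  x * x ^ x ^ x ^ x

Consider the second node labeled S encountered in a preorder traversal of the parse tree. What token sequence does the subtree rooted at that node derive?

[S [S [A [B x]]] * [A [A [A [A [B x]] ^ [B x]] ^ [B x]] ^ [B x]]]

x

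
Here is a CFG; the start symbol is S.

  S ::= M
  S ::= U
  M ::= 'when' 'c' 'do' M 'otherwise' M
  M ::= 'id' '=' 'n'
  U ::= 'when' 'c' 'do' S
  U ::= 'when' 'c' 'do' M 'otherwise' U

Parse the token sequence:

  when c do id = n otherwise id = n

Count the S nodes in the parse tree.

1

[S [M when c do [M id = n] otherwise [M id = n]]]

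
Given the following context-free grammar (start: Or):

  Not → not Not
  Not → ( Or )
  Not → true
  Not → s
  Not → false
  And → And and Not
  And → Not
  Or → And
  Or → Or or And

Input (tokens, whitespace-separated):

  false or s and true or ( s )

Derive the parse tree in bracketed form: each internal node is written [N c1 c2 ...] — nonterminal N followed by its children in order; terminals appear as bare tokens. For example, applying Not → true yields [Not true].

[Or [Or [Or [And [Not false]]] or [And [And [Not s]] and [Not true]]] or [And [Not ( [Or [And [Not s]]] )]]]

Or
Or or And
Or or And or And
And or And or And
Not or And or And
false or And or And
false or And and Not or And
false or Not and Not or And
false or s and Not or And
false or s and true or And
false or s and true or Not
false or s and true or ( Or )
false or s and true or ( And )
false or s and true or ( Not )
false or s and true or ( s )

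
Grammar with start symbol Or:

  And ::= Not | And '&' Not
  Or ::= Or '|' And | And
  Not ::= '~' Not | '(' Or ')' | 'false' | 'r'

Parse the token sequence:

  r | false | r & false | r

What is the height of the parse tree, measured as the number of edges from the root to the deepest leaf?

6

[Or [Or [Or [Or [And [Not r]]] | [And [Not false]]] | [And [And [Not r]] & [Not false]]] | [And [Not r]]]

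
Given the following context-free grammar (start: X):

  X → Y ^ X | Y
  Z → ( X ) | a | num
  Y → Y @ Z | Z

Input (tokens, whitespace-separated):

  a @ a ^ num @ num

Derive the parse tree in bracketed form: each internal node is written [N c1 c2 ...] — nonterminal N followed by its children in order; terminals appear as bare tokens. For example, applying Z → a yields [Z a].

X
Y ^ X
Y @ Z ^ X
Z @ Z ^ X
a @ Z ^ X
a @ a ^ X
a @ a ^ Y
a @ a ^ Y @ Z
a @ a ^ Z @ Z
a @ a ^ num @ Z
a @ a ^ num @ num

[X [Y [Y [Z a]] @ [Z a]] ^ [X [Y [Y [Z num]] @ [Z num]]]]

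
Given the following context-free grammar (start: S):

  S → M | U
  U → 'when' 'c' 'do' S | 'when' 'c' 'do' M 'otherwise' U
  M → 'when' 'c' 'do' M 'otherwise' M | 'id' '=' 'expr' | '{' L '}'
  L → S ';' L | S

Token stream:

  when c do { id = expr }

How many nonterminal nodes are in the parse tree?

[S [U when c do [S [M { [L [S [M id = expr]]] }]]]]

7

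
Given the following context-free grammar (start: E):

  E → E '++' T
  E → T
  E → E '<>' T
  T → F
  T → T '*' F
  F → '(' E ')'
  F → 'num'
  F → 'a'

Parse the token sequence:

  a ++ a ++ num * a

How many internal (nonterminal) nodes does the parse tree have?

11

[E [E [E [T [F a]]] ++ [T [F a]]] ++ [T [T [F num]] * [F a]]]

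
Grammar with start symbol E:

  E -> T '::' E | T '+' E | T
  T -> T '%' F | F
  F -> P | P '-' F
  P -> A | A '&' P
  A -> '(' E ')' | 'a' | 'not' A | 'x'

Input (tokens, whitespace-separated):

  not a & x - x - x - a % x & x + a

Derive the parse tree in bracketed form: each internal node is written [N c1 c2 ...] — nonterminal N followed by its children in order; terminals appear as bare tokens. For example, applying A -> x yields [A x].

[E [T [T [F [P [A not [A a]] & [P [A x]]] - [F [P [A x]] - [F [P [A x]] - [F [P [A a]]]]]]] % [F [P [A x] & [P [A x]]]]] + [E [T [F [P [A a]]]]]]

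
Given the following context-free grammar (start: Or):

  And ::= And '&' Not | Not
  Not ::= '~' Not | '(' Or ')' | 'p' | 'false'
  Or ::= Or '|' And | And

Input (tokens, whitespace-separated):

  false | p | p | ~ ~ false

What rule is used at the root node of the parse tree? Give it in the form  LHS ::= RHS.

Or ::= Or '|' And

[Or [Or [Or [Or [And [Not false]]] | [And [Not p]]] | [And [Not p]]] | [And [Not ~ [Not ~ [Not false]]]]]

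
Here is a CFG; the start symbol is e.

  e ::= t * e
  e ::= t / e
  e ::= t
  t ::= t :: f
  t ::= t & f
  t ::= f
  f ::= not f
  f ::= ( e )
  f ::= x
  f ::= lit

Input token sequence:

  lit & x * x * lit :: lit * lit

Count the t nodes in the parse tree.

[e [t [t [f lit]] & [f x]] * [e [t [f x]] * [e [t [t [f lit]] :: [f lit]] * [e [t [f lit]]]]]]

6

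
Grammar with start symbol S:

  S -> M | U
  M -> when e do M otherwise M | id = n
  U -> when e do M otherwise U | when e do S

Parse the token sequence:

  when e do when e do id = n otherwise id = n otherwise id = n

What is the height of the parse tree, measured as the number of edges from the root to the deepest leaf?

[S [M when e do [M when e do [M id = n] otherwise [M id = n]] otherwise [M id = n]]]

4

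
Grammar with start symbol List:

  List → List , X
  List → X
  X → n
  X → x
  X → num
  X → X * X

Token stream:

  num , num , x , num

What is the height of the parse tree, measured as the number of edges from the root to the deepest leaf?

[List [List [List [List [X num]] , [X num]] , [X x]] , [X num]]

5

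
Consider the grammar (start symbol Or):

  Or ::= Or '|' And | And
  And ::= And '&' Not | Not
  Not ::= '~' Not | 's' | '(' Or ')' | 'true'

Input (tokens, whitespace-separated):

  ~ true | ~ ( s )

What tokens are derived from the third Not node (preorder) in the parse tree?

~ ( s )

[Or [Or [And [Not ~ [Not true]]]] | [And [Not ~ [Not ( [Or [And [Not s]]] )]]]]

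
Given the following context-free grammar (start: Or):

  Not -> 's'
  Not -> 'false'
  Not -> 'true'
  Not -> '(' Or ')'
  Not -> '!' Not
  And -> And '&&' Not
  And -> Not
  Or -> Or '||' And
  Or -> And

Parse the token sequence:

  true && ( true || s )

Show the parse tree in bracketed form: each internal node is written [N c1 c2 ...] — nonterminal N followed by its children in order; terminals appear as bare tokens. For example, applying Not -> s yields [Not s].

[Or [And [And [Not true]] && [Not ( [Or [Or [And [Not true]]] || [And [Not s]]] )]]]

Or
And
And && Not
Not && Not
true && Not
true && ( Or )
true && ( Or || And )
true && ( And || And )
true && ( Not || And )
true && ( true || And )
true && ( true || Not )
true && ( true || s )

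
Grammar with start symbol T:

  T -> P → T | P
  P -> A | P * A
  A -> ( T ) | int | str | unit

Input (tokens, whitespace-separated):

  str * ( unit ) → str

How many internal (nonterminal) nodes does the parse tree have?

11

[T [P [P [A str]] * [A ( [T [P [A unit]]] )]] → [T [P [A str]]]]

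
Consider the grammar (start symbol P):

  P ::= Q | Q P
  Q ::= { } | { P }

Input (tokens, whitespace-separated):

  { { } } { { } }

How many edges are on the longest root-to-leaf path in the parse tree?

[P [Q { [P [Q { }]] }] [P [Q { [P [Q { }]] }]]]

5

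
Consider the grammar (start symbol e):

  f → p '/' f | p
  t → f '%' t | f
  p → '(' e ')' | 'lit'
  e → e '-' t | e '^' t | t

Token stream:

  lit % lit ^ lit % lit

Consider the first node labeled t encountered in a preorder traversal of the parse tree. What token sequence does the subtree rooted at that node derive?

lit % lit

[e [e [t [f [p lit]] % [t [f [p lit]]]]] ^ [t [f [p lit]] % [t [f [p lit]]]]]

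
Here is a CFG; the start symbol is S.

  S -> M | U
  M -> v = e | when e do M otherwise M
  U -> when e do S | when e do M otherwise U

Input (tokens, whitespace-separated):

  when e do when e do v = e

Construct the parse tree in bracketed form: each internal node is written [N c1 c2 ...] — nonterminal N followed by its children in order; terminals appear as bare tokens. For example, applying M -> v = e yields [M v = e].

S
U
when e do S
when e do U
when e do when e do S
when e do when e do M
when e do when e do v = e

[S [U when e do [S [U when e do [S [M v = e]]]]]]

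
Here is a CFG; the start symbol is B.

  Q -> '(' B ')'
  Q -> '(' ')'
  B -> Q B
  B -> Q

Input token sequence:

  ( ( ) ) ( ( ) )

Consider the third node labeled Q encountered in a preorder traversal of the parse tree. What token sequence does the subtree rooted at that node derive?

[B [Q ( [B [Q ( )]] )] [B [Q ( [B [Q ( )]] )]]]

( ( ) )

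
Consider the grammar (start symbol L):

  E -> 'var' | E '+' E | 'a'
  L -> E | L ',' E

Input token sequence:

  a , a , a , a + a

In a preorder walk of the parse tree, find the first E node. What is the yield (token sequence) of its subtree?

[L [L [L [L [E a]] , [E a]] , [E a]] , [E [E a] + [E a]]]

a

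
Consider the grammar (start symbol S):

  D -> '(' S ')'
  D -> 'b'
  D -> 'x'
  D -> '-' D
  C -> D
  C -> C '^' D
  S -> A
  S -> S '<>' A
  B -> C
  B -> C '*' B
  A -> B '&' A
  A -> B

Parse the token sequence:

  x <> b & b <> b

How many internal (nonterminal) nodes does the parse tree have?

19

[S [S [S [A [B [C [D x]]]]] <> [A [B [C [D b]]] & [A [B [C [D b]]]]]] <> [A [B [C [D b]]]]]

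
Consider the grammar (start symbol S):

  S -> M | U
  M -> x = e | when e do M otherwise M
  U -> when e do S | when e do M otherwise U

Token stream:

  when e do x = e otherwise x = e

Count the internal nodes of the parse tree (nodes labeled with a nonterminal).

4

[S [M when e do [M x = e] otherwise [M x = e]]]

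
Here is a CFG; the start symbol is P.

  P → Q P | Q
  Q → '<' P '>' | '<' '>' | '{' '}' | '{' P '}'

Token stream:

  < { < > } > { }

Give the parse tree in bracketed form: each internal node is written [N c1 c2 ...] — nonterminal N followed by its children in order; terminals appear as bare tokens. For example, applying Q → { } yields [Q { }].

P
Q P
< P > P
< Q > P
< { P } > P
< { Q } > P
< { < > } > P
< { < > } > Q
< { < > } > { }

[P [Q < [P [Q { [P [Q < >]] }]] >] [P [Q { }]]]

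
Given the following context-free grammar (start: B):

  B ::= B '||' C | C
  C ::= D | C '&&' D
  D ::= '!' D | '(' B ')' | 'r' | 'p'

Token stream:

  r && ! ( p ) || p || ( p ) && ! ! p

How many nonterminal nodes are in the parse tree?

22

[B [B [B [C [C [D r]] && [D ! [D ( [B [C [D p]]] )]]]] || [C [D p]]] || [C [C [D ( [B [C [D p]]] )]] && [D ! [D ! [D p]]]]]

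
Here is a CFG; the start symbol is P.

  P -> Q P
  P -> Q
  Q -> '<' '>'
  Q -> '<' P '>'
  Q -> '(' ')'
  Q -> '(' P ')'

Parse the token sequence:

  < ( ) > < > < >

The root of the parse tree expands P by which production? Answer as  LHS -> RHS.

P -> Q P

[P [Q < [P [Q ( )]] >] [P [Q < >] [P [Q < >]]]]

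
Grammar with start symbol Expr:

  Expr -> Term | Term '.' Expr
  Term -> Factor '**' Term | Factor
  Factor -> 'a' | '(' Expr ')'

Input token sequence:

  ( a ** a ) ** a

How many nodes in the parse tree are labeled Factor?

4

[Expr [Term [Factor ( [Expr [Term [Factor a] ** [Term [Factor a]]]] )] ** [Term [Factor a]]]]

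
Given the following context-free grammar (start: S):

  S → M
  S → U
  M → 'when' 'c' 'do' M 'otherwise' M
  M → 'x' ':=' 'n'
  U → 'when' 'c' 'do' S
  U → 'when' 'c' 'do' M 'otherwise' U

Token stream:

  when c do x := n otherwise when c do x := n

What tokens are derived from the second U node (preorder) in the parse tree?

when c do x := n

[S [U when c do [M x := n] otherwise [U when c do [S [M x := n]]]]]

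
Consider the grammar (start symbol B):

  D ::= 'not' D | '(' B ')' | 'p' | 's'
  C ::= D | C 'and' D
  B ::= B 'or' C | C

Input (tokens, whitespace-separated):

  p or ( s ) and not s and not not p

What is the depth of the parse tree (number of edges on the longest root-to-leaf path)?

8

[B [B [C [D p]]] or [C [C [C [D ( [B [C [D s]]] )]] and [D not [D s]]] and [D not [D not [D p]]]]]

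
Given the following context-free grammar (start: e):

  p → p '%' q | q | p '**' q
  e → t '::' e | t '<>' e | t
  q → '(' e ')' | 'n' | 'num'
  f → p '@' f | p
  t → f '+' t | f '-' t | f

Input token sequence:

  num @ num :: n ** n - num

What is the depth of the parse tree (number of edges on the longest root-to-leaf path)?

[e [t [f [p [q num]] @ [f [p [q num]]]]] :: [e [t [f [p [p [q n]] ** [q n]]] - [t [f [p [q num]]]]]]]

7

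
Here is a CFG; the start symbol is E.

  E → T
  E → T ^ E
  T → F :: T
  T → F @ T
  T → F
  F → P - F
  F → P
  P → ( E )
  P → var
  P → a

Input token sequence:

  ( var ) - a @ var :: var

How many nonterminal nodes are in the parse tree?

[E [T [F [P ( [E [T [F [P var]]]] )] - [F [P a]]] @ [T [F [P var]] :: [T [F [P var]]]]]]

16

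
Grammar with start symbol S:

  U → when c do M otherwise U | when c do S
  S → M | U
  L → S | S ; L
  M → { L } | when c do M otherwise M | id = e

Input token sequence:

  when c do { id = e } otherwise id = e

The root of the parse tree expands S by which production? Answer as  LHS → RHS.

S → M

[S [M when c do [M { [L [S [M id = e]]] }] otherwise [M id = e]]]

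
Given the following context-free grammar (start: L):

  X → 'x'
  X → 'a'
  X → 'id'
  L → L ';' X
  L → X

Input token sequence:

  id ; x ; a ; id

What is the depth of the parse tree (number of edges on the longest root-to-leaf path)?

[L [L [L [L [X id]] ; [X x]] ; [X a]] ; [X id]]

5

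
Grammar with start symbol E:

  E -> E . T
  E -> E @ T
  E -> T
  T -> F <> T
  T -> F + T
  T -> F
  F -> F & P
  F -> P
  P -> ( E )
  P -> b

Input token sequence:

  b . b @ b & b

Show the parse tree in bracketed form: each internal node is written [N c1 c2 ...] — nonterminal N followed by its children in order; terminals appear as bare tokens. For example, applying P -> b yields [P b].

E
E @ T
E . T @ T
T . T @ T
F . T @ T
P . T @ T
b . T @ T
b . F @ T
b . P @ T
b . b @ T
b . b @ F
b . b @ F & P
b . b @ P & P
b . b @ b & P
b . b @ b & b

[E [E [E [T [F [P b]]]] . [T [F [P b]]]] @ [T [F [F [P b]] & [P b]]]]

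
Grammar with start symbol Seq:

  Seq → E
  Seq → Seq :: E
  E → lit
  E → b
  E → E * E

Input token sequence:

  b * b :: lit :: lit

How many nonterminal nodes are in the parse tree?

8

[Seq [Seq [Seq [E [E b] * [E b]]] :: [E lit]] :: [E lit]]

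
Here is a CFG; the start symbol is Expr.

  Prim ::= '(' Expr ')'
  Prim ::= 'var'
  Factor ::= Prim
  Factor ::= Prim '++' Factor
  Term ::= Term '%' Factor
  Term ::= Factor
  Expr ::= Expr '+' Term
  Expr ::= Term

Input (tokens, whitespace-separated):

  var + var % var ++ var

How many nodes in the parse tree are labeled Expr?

2

[Expr [Expr [Term [Factor [Prim var]]]] + [Term [Term [Factor [Prim var]]] % [Factor [Prim var] ++ [Factor [Prim var]]]]]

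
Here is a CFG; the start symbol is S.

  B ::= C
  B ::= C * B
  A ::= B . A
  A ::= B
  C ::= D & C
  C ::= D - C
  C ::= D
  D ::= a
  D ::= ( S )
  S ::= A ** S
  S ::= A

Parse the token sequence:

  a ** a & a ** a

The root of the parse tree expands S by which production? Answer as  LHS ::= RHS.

[S [A [B [C [D a]]]] ** [S [A [B [C [D a] & [C [D a]]]]] ** [S [A [B [C [D a]]]]]]]

S ::= A ** S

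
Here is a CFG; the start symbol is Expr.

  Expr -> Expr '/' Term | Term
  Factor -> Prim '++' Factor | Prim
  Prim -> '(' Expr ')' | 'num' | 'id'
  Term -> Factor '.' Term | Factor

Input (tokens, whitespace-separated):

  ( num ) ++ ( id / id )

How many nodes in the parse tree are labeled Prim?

5

[Expr [Term [Factor [Prim ( [Expr [Term [Factor [Prim num]]]] )] ++ [Factor [Prim ( [Expr [Expr [Term [Factor [Prim id]]]] / [Term [Factor [Prim id]]]] )]]]]]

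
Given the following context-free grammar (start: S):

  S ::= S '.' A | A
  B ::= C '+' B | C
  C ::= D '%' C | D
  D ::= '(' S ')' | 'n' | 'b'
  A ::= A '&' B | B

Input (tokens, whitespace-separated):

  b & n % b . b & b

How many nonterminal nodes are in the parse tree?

20

[S [S [A [A [B [C [D b]]]] & [B [C [D n] % [C [D b]]]]]] . [A [A [B [C [D b]]]] & [B [C [D b]]]]]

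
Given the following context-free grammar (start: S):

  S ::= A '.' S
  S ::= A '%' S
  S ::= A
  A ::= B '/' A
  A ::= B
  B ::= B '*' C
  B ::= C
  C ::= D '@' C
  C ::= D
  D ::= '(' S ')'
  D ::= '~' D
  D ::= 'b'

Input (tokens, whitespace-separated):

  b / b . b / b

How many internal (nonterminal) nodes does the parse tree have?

18

[S [A [B [C [D b]]] / [A [B [C [D b]]]]] . [S [A [B [C [D b]]] / [A [B [C [D b]]]]]]]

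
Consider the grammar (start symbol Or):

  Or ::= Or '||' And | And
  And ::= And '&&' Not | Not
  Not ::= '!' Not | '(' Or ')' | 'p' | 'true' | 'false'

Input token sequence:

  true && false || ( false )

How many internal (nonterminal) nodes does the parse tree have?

11

[Or [Or [And [And [Not true]] && [Not false]]] || [And [Not ( [Or [And [Not false]]] )]]]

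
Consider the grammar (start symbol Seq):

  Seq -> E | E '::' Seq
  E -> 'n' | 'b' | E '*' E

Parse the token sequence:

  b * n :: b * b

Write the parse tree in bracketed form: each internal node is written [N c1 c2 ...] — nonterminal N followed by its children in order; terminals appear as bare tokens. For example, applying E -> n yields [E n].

Seq
E :: Seq
E * E :: Seq
b * E :: Seq
b * n :: Seq
b * n :: E
b * n :: E * E
b * n :: b * E
b * n :: b * b

[Seq [E [E b] * [E n]] :: [Seq [E [E b] * [E b]]]]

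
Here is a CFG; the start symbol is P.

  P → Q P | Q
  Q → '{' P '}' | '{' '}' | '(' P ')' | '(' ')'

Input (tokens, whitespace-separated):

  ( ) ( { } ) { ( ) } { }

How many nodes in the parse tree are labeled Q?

[P [Q ( )] [P [Q ( [P [Q { }]] )] [P [Q { [P [Q ( )]] }] [P [Q { }]]]]]

6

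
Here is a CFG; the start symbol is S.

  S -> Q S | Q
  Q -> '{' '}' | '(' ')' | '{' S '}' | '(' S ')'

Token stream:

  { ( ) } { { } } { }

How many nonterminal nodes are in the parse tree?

[S [Q { [S [Q ( )]] }] [S [Q { [S [Q { }]] }] [S [Q { }]]]]

10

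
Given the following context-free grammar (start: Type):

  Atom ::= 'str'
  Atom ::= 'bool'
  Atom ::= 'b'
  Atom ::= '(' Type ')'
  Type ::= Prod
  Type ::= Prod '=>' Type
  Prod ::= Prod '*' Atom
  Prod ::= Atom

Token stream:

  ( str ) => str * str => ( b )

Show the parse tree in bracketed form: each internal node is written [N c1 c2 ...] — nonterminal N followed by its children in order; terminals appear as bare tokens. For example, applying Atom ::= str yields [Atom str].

[Type [Prod [Atom ( [Type [Prod [Atom str]]] )]] => [Type [Prod [Prod [Atom str]] * [Atom str]] => [Type [Prod [Atom ( [Type [Prod [Atom b]]] )]]]]]

Type
Prod => Type
Atom => Type
( Type ) => Type
( Prod ) => Type
( Atom ) => Type
( str ) => Type
( str ) => Prod => Type
( str ) => Prod * Atom => Type
( str ) => Atom * Atom => Type
( str ) => str * Atom => Type
( str ) => str * str => Type
( str ) => str * str => Prod
( str ) => str * str => Atom
( str ) => str * str => ( Type )
( str ) => str * str => ( Prod )
( str ) => str * str => ( Atom )
( str ) => str * str => ( b )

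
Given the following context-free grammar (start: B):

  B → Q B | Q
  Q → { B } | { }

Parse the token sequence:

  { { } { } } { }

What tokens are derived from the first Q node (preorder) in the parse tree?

[B [Q { [B [Q { }] [B [Q { }]]] }] [B [Q { }]]]

{ { } { } }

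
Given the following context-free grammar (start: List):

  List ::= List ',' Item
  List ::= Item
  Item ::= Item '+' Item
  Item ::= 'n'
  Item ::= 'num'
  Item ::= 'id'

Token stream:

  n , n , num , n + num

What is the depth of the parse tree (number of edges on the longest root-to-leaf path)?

[List [List [List [List [Item n]] , [Item n]] , [Item num]] , [Item [Item n] + [Item num]]]

5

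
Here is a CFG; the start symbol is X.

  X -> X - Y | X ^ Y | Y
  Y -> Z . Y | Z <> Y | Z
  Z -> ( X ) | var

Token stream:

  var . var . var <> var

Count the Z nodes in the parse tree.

4

[X [Y [Z var] . [Y [Z var] . [Y [Z var] <> [Y [Z var]]]]]]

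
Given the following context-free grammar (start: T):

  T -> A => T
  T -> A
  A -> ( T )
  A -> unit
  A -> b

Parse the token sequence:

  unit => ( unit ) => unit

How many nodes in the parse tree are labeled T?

4

[T [A unit] => [T [A ( [T [A unit]] )] => [T [A unit]]]]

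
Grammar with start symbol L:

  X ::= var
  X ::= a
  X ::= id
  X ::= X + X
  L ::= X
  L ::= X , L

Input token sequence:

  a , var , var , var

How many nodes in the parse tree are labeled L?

4

[L [X a] , [L [X var] , [L [X var] , [L [X var]]]]]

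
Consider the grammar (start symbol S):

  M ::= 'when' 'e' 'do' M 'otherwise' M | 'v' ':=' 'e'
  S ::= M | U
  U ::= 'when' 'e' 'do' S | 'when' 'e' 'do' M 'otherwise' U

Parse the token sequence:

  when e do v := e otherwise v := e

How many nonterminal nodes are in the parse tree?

[S [M when e do [M v := e] otherwise [M v := e]]]

4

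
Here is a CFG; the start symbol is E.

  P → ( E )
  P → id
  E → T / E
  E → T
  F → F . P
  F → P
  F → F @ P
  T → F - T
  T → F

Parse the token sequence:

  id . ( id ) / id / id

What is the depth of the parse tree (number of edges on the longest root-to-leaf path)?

8

[E [T [F [F [P id]] . [P ( [E [T [F [P id]]]] )]]] / [E [T [F [P id]]] / [E [T [F [P id]]]]]]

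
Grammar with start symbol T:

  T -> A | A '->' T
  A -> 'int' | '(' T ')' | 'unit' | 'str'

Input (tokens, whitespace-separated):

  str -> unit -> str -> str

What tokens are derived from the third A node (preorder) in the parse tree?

str

[T [A str] -> [T [A unit] -> [T [A str] -> [T [A str]]]]]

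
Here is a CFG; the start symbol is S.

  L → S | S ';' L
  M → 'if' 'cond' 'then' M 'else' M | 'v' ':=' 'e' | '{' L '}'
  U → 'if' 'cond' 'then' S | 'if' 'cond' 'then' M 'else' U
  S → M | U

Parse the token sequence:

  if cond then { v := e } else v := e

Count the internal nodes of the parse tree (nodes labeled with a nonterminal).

[S [M if cond then [M { [L [S [M v := e]]] }] else [M v := e]]]

7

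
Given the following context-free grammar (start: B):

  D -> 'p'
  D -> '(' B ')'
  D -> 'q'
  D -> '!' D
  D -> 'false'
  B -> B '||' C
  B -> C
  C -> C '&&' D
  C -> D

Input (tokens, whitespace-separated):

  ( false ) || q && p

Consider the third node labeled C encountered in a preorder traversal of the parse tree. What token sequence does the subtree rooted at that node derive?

q && p

[B [B [C [D ( [B [C [D false]]] )]]] || [C [C [D q]] && [D p]]]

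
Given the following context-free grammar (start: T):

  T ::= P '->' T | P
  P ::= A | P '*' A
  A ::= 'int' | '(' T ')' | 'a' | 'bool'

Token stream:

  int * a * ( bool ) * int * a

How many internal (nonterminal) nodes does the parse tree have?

14

[T [P [P [P [P [P [A int]] * [A a]] * [A ( [T [P [A bool]]] )]] * [A int]] * [A a]]]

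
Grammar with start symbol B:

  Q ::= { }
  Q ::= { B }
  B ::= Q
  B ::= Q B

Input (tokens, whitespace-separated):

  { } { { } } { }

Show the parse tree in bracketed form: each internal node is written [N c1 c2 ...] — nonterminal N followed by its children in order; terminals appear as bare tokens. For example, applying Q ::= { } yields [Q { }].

[B [Q { }] [B [Q { [B [Q { }]] }] [B [Q { }]]]]

B
Q B
{ } B
{ } Q B
{ } { B } B
{ } { Q } B
{ } { { } } B
{ } { { } } Q
{ } { { } } { }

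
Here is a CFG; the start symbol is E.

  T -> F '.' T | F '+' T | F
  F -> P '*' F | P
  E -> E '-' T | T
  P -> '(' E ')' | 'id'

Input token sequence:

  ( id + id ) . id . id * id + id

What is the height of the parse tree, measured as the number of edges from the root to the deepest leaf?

[E [T [F [P ( [E [T [F [P id]] + [T [F [P id]]]]] )]] . [T [F [P id]] . [T [F [P id] * [F [P id]]] + [T [F [P id]]]]]]]

9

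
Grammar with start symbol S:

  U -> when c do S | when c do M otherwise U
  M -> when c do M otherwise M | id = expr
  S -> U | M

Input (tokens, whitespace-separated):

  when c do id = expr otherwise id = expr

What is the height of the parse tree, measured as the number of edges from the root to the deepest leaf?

3

[S [M when c do [M id = expr] otherwise [M id = expr]]]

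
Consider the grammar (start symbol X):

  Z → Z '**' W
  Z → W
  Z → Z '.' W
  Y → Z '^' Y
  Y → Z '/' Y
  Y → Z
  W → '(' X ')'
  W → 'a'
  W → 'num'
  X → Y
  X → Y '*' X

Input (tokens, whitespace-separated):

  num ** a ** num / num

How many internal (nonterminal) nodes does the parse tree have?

11

[X [Y [Z [Z [Z [W num]] ** [W a]] ** [W num]] / [Y [Z [W num]]]]]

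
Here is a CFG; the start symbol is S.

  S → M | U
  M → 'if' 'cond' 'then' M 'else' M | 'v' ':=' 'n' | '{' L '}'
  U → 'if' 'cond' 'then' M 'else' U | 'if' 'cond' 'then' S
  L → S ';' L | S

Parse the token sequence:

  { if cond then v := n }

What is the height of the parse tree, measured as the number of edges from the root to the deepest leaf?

7

[S [M { [L [S [U if cond then [S [M v := n]]]]] }]]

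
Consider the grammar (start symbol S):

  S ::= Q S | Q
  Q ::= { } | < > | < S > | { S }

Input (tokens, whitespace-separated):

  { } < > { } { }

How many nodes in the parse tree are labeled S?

[S [Q { }] [S [Q < >] [S [Q { }] [S [Q { }]]]]]

4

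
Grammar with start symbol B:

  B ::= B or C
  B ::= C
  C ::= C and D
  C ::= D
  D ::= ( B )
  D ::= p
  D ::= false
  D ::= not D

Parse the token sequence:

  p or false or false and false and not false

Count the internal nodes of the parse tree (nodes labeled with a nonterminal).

[B [B [B [C [D p]]] or [C [D false]]] or [C [C [C [D false]] and [D false]] and [D not [D false]]]]

14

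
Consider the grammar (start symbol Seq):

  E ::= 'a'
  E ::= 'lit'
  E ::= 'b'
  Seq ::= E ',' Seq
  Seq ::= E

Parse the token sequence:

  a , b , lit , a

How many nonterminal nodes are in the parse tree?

[Seq [E a] , [Seq [E b] , [Seq [E lit] , [Seq [E a]]]]]

8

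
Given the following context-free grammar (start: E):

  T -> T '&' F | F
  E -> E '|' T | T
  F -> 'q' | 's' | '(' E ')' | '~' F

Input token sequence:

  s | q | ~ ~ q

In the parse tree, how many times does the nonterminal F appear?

5

[E [E [E [T [F s]]] | [T [F q]]] | [T [F ~ [F ~ [F q]]]]]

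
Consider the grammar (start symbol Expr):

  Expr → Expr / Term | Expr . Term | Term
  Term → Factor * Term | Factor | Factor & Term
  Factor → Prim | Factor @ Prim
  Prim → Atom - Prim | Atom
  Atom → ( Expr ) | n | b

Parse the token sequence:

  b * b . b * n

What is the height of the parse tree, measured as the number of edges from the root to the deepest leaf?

7

[Expr [Expr [Term [Factor [Prim [Atom b]]] * [Term [Factor [Prim [Atom b]]]]]] . [Term [Factor [Prim [Atom b]]] * [Term [Factor [Prim [Atom n]]]]]]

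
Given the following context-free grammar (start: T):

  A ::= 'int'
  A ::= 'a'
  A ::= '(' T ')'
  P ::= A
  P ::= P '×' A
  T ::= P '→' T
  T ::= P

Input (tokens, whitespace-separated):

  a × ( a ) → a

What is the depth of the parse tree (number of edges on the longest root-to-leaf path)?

6

[T [P [P [A a]] × [A ( [T [P [A a]]] )]] → [T [P [A a]]]]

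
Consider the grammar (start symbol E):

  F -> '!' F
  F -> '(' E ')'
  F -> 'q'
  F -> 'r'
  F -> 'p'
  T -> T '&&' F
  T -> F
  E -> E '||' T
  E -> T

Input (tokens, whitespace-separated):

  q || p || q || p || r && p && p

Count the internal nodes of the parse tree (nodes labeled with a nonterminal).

[E [E [E [E [E [T [F q]]] || [T [F p]]] || [T [F q]]] || [T [F p]]] || [T [T [T [F r]] && [F p]] && [F p]]]

19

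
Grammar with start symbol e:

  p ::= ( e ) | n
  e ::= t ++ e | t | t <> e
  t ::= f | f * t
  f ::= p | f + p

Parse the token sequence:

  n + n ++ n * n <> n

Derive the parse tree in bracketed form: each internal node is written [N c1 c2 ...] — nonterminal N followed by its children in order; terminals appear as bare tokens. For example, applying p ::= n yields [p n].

[e [t [f [f [p n]] + [p n]]] ++ [e [t [f [p n]] * [t [f [p n]]]] <> [e [t [f [p n]]]]]]

e
t ++ e
f ++ e
f + p ++ e
p + p ++ e
n + p ++ e
n + n ++ e
n + n ++ t <> e
n + n ++ f * t <> e
n + n ++ p * t <> e
n + n ++ n * t <> e
n + n ++ n * f <> e
n + n ++ n * p <> e
n + n ++ n * n <> e
n + n ++ n * n <> t
n + n ++ n * n <> f
n + n ++ n * n <> p
n + n ++ n * n <> n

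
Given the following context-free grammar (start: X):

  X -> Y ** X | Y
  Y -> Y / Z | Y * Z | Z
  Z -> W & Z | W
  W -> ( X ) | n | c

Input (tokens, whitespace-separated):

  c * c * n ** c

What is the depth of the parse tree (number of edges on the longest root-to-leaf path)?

[X [Y [Y [Y [Z [W c]]] * [Z [W c]]] * [Z [W n]]] ** [X [Y [Z [W c]]]]]

6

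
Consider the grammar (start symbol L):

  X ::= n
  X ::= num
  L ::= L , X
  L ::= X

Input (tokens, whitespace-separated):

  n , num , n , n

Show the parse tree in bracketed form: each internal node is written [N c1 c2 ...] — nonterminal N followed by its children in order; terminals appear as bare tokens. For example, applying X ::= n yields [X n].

[L [L [L [L [X n]] , [X num]] , [X n]] , [X n]]

L
L , X
L , X , X
L , X , X , X
X , X , X , X
n , X , X , X
n , num , X , X
n , num , n , X
n , num , n , n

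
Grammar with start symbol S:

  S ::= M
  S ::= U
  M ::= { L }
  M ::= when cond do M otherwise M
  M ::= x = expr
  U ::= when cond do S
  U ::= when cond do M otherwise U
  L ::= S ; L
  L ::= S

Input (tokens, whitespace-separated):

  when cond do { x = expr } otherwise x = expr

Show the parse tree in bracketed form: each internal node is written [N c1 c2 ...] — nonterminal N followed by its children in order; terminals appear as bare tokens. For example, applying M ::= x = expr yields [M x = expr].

S
M
when cond do M otherwise M
when cond do { L } otherwise M
when cond do { S } otherwise M
when cond do { M } otherwise M
when cond do { x = expr } otherwise M
when cond do { x = expr } otherwise x = expr

[S [M when cond do [M { [L [S [M x = expr]]] }] otherwise [M x = expr]]]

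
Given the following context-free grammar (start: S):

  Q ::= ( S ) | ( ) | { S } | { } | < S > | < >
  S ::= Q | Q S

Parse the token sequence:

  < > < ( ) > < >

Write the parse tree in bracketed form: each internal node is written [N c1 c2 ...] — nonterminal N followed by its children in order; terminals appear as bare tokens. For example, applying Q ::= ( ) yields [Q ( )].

S
Q S
< > S
< > Q S
< > < S > S
< > < Q > S
< > < ( ) > S
< > < ( ) > Q
< > < ( ) > < >

[S [Q < >] [S [Q < [S [Q ( )]] >] [S [Q < >]]]]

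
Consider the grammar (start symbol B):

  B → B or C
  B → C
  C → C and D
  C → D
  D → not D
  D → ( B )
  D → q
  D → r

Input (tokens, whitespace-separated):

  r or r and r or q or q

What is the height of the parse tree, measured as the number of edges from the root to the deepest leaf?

6

[B [B [B [B [C [D r]]] or [C [C [D r]] and [D r]]] or [C [D q]]] or [C [D q]]]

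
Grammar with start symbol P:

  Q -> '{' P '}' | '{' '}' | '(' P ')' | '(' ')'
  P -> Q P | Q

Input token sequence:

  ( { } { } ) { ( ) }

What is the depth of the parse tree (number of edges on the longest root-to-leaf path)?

5

[P [Q ( [P [Q { }] [P [Q { }]]] )] [P [Q { [P [Q ( )]] }]]]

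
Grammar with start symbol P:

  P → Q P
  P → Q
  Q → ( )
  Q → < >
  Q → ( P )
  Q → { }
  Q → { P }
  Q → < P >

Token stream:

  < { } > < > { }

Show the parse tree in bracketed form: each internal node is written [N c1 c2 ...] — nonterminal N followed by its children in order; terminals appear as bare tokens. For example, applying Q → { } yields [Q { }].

[P [Q < [P [Q { }]] >] [P [Q < >] [P [Q { }]]]]

P
Q P
< P > P
< Q > P
< { } > P
< { } > Q P
< { } > < > P
< { } > < > Q
< { } > < > { }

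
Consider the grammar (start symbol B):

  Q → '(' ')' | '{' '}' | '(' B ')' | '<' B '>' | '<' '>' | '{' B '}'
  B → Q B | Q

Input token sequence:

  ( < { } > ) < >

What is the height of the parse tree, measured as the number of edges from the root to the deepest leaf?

6

[B [Q ( [B [Q < [B [Q { }]] >]] )] [B [Q < >]]]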